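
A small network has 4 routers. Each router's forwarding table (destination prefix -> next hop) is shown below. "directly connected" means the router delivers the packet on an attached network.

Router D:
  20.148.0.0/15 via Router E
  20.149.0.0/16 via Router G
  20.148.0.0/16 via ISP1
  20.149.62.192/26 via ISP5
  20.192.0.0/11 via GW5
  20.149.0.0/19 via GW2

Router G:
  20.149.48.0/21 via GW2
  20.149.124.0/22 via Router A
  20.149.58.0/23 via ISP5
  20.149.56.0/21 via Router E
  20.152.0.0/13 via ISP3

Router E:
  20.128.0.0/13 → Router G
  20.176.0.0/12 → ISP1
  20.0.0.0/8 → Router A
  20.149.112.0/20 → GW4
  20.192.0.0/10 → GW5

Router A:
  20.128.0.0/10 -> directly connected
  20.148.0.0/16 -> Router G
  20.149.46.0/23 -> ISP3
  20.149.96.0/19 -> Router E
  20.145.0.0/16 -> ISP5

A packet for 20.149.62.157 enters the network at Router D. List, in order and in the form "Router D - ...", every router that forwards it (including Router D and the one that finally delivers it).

Router D - Router G - Router E - Router A

At Router D: longest match for 20.149.62.157 is 20.149.0.0/16 -> Router G
At Router G: longest match for 20.149.62.157 is 20.149.56.0/21 -> Router E
At Router E: longest match for 20.149.62.157 is 20.0.0.0/8 -> Router A
At Router A: longest match for 20.149.62.157 is 20.128.0.0/10 -> directly connected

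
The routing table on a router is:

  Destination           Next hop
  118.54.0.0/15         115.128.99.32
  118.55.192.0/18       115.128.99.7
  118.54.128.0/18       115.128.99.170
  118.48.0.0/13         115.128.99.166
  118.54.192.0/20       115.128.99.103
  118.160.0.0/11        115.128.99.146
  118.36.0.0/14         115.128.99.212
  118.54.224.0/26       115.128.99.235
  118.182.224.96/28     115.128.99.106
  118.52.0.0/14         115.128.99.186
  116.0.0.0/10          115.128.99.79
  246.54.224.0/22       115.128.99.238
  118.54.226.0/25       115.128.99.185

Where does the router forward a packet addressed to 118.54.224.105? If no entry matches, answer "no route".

Routes whose prefix contains 118.54.224.105:
  118.48.0.0/13 (118.48.0.0 - 118.55.255.255) -> 115.128.99.166
  118.52.0.0/14 (118.52.0.0 - 118.55.255.255) -> 115.128.99.186
  118.54.0.0/15 (118.54.0.0 - 118.55.255.255) -> 115.128.99.32
More-specific entries that do NOT match:
  118.182.224.96/28 (118.182.224.96 - 118.182.224.111) does not contain 118.54.224.105
  118.54.224.0/26 (118.54.224.0 - 118.54.224.63) does not contain 118.54.224.105
  118.54.226.0/25 (118.54.226.0 - 118.54.226.127) does not contain 118.54.224.105
  246.54.224.0/22 (246.54.224.0 - 246.54.227.255) does not contain 118.54.224.105
  118.54.192.0/20 (118.54.192.0 - 118.54.207.255) does not contain 118.54.224.105
  118.55.192.0/18 (118.55.192.0 - 118.55.255.255) does not contain 118.54.224.105
  118.54.128.0/18 (118.54.128.0 - 118.54.191.255) does not contain 118.54.224.105
Longest matching prefix is /15 -> next hop 115.128.99.32.

115.128.99.32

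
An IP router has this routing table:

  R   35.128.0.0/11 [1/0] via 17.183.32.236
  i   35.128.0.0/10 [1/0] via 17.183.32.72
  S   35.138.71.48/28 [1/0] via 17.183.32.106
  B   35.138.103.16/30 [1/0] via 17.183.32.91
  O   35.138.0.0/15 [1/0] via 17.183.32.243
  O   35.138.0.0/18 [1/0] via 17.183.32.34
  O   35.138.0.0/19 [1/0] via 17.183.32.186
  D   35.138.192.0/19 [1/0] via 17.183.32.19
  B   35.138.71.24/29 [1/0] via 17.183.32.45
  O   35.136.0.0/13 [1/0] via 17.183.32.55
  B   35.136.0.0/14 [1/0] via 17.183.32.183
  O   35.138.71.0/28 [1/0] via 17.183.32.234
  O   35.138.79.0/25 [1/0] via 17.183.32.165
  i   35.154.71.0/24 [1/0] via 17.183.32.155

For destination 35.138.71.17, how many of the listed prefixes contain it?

Prefixes containing 35.138.71.17:
  35.128.0.0/10 (35.128.0.0 - 35.191.255.255)
  35.128.0.0/11 (35.128.0.0 - 35.159.255.255)
  35.136.0.0/13 (35.136.0.0 - 35.143.255.255)
  35.136.0.0/14 (35.136.0.0 - 35.139.255.255)
  35.138.0.0/15 (35.138.0.0 - 35.139.255.255)
Total matching entries: 5.

5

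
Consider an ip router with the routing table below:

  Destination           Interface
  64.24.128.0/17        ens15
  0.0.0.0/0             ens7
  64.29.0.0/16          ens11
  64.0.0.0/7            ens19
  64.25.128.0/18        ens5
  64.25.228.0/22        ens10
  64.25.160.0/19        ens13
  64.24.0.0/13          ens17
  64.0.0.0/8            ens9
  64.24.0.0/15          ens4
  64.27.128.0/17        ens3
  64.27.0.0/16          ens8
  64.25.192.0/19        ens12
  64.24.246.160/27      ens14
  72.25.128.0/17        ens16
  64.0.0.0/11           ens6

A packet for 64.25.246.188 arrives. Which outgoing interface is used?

Routes whose prefix contains 64.25.246.188:
  0.0.0.0/0 (default, matches everything) -> ens7
  64.0.0.0/7 (64.0.0.0 - 65.255.255.255) -> ens19
  64.0.0.0/8 (64.0.0.0 - 64.255.255.255) -> ens9
  64.0.0.0/11 (64.0.0.0 - 64.31.255.255) -> ens6
  64.24.0.0/13 (64.24.0.0 - 64.31.255.255) -> ens17
  64.24.0.0/15 (64.24.0.0 - 64.25.255.255) -> ens4
More-specific entries that do NOT match:
  64.24.246.160/27 (64.24.246.160 - 64.24.246.191) does not contain 64.25.246.188
  64.25.228.0/22 (64.25.228.0 - 64.25.231.255) does not contain 64.25.246.188
  64.25.160.0/19 (64.25.160.0 - 64.25.191.255) does not contain 64.25.246.188
  64.25.192.0/19 (64.25.192.0 - 64.25.223.255) does not contain 64.25.246.188
  64.25.128.0/18 (64.25.128.0 - 64.25.191.255) does not contain 64.25.246.188
  64.24.128.0/17 (64.24.128.0 - 64.24.255.255) does not contain 64.25.246.188
  64.27.128.0/17 (64.27.128.0 - 64.27.255.255) does not contain 64.25.246.188
  72.25.128.0/17 (72.25.128.0 - 72.25.255.255) does not contain 64.25.246.188
  64.29.0.0/16 (64.29.0.0 - 64.29.255.255) does not contain 64.25.246.188
  64.27.0.0/16 (64.27.0.0 - 64.27.255.255) does not contain 64.25.246.188
Longest matching prefix is /15 -> interface ens4.

ens4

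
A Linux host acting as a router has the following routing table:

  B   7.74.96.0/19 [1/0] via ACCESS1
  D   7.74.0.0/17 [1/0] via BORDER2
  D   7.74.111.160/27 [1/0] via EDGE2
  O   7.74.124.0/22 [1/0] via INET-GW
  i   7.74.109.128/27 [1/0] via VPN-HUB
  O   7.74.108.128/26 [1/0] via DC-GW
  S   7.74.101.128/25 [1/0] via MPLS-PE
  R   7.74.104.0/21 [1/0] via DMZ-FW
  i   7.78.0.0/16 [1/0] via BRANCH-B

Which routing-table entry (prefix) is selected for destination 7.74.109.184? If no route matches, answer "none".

7.74.104.0/21

Entries matching 7.74.109.184:
  7.74.0.0/17 (7.74.0.0 - 7.74.127.255)
  7.74.96.0/19 (7.74.96.0 - 7.74.127.255)
  7.74.104.0/21 (7.74.104.0 - 7.74.111.255)
Most specific is 7.74.104.0/21.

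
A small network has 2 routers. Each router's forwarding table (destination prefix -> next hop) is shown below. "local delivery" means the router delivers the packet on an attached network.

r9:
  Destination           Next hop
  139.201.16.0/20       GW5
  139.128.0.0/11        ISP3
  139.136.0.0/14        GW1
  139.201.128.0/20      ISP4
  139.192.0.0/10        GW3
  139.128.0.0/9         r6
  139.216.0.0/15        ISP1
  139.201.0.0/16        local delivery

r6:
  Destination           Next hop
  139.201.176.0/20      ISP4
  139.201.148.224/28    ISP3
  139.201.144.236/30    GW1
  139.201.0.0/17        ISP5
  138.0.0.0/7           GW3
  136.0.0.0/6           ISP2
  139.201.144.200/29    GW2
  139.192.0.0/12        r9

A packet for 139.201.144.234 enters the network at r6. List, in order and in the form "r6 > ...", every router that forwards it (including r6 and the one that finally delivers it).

r6 > r9

At r6: longest match for 139.201.144.234 is 139.192.0.0/12 -> r9
At r9: longest match for 139.201.144.234 is 139.201.0.0/16 -> local delivery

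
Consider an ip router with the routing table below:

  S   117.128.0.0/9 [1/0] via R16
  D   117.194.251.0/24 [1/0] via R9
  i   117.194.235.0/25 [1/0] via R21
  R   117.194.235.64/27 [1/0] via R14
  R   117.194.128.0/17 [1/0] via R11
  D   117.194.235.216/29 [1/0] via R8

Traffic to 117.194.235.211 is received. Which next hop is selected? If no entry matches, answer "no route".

Routes whose prefix contains 117.194.235.211:
  117.128.0.0/9 (117.128.0.0 - 117.255.255.255) -> R16
  117.194.128.0/17 (117.194.128.0 - 117.194.255.255) -> R11
More-specific entries that do NOT match:
  117.194.235.216/29 (117.194.235.216 - 117.194.235.223) does not contain 117.194.235.211
  117.194.235.64/27 (117.194.235.64 - 117.194.235.95) does not contain 117.194.235.211
  117.194.235.0/25 (117.194.235.0 - 117.194.235.127) does not contain 117.194.235.211
  117.194.251.0/24 (117.194.251.0 - 117.194.251.255) does not contain 117.194.235.211
Longest matching prefix is /17 -> next hop R11.

R11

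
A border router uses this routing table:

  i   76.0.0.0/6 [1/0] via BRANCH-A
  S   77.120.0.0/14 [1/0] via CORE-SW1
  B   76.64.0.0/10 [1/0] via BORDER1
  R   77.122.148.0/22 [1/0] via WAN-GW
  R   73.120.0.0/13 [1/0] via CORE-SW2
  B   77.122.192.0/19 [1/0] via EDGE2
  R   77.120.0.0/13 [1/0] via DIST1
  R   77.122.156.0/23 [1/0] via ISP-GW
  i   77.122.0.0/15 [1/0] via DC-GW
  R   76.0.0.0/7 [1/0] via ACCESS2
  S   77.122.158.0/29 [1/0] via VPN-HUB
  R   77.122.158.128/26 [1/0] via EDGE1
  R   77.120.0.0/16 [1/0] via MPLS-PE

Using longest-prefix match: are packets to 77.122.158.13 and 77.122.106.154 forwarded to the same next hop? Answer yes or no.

77.122.158.13: longest match 77.122.0.0/15 -> DC-GW
77.122.106.154: longest match 77.122.0.0/15 -> DC-GW

yes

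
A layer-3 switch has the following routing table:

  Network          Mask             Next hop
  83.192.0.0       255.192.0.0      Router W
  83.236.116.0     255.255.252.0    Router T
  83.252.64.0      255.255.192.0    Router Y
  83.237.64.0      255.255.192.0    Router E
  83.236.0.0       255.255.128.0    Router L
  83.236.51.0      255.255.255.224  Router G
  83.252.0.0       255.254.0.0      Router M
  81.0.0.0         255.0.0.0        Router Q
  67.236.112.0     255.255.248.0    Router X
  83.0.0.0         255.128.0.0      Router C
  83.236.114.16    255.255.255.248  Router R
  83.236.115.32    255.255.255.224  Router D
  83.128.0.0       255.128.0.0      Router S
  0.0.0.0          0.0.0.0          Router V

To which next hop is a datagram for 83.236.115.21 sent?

Router L

Routes whose prefix contains 83.236.115.21:
  0.0.0.0/0 (default, matches everything) -> Router V
  83.128.0.0/9 (83.128.0.0 - 83.255.255.255) -> Router S
  83.192.0.0/10 (83.192.0.0 - 83.255.255.255) -> Router W
  83.236.0.0/17 (83.236.0.0 - 83.236.127.255) -> Router L
More-specific entries that do NOT match:
  83.236.114.16/29 (83.236.114.16 - 83.236.114.23) does not contain 83.236.115.21
  83.236.51.0/27 (83.236.51.0 - 83.236.51.31) does not contain 83.236.115.21
  83.236.115.32/27 (83.236.115.32 - 83.236.115.63) does not contain 83.236.115.21
  83.236.116.0/22 (83.236.116.0 - 83.236.119.255) does not contain 83.236.115.21
  67.236.112.0/21 (67.236.112.0 - 67.236.119.255) does not contain 83.236.115.21
  83.252.64.0/18 (83.252.64.0 - 83.252.127.255) does not contain 83.236.115.21
  83.237.64.0/18 (83.237.64.0 - 83.237.127.255) does not contain 83.236.115.21
Longest matching prefix is /17 -> next hop Router L.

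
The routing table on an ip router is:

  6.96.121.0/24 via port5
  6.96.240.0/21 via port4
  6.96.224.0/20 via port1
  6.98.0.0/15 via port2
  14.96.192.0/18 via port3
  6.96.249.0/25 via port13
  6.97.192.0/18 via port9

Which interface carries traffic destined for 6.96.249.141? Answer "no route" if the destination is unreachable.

No entry's prefix contains 6.96.249.141; there is no default route.

no route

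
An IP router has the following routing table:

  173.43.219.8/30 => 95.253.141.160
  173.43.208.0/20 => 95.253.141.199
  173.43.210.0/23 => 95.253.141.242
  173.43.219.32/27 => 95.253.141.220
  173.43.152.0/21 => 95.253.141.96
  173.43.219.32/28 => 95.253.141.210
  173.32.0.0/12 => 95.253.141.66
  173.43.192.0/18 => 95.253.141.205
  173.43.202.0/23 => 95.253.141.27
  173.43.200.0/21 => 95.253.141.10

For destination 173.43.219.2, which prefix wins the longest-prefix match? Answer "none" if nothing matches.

Entries matching 173.43.219.2:
  173.32.0.0/12 (173.32.0.0 - 173.47.255.255)
  173.43.192.0/18 (173.43.192.0 - 173.43.255.255)
  173.43.208.0/20 (173.43.208.0 - 173.43.223.255)
Most specific is 173.43.208.0/20.

173.43.208.0/20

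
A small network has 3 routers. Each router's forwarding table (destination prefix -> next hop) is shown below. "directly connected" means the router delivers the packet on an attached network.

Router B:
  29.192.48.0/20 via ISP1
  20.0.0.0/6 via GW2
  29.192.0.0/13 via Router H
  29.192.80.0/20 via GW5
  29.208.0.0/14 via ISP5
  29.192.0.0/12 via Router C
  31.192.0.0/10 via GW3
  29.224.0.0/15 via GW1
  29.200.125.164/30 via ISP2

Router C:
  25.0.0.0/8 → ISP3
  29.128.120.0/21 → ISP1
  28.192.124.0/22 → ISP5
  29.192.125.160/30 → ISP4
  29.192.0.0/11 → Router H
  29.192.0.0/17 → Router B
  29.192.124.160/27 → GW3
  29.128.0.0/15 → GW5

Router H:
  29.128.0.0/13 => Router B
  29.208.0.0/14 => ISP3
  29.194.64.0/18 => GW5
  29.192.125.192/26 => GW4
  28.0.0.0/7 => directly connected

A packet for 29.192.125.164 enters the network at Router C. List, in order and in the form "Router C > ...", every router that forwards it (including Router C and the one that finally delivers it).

Router C > Router B > Router H

At Router C: longest match for 29.192.125.164 is 29.192.0.0/17 -> Router B
At Router B: longest match for 29.192.125.164 is 29.192.0.0/13 -> Router H
At Router H: longest match for 29.192.125.164 is 28.0.0.0/7 -> directly connected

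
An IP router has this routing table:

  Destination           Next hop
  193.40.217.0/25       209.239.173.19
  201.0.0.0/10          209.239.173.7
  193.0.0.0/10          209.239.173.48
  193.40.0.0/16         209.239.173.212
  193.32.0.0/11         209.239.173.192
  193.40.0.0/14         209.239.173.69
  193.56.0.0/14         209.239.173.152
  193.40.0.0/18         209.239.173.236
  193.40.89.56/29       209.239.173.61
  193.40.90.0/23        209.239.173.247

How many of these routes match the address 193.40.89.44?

4

Prefixes containing 193.40.89.44:
  193.0.0.0/10 (193.0.0.0 - 193.63.255.255)
  193.32.0.0/11 (193.32.0.0 - 193.63.255.255)
  193.40.0.0/14 (193.40.0.0 - 193.43.255.255)
  193.40.0.0/16 (193.40.0.0 - 193.40.255.255)
Total matching entries: 4.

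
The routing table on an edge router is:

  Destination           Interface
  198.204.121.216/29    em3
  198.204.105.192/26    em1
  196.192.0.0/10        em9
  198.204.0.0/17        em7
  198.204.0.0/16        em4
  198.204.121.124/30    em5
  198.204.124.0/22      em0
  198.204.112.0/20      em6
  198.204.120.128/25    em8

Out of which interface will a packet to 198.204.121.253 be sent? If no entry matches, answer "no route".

Routes whose prefix contains 198.204.121.253:
  198.204.0.0/16 (198.204.0.0 - 198.204.255.255) -> em4
  198.204.0.0/17 (198.204.0.0 - 198.204.127.255) -> em7
  198.204.112.0/20 (198.204.112.0 - 198.204.127.255) -> em6
More-specific entries that do NOT match:
  198.204.121.124/30 (198.204.121.124 - 198.204.121.127) does not contain 198.204.121.253
  198.204.121.216/29 (198.204.121.216 - 198.204.121.223) does not contain 198.204.121.253
  198.204.105.192/26 (198.204.105.192 - 198.204.105.255) does not contain 198.204.121.253
  198.204.120.128/25 (198.204.120.128 - 198.204.120.255) does not contain 198.204.121.253
  198.204.124.0/22 (198.204.124.0 - 198.204.127.255) does not contain 198.204.121.253
Longest matching prefix is /20 -> interface em6.

em6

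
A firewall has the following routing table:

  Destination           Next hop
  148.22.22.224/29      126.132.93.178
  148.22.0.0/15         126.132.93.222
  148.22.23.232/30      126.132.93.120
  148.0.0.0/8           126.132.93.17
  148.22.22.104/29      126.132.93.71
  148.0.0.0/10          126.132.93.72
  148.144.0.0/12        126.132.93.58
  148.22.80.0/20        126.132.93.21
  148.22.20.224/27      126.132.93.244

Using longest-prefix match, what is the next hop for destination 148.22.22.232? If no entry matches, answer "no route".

126.132.93.222

Routes whose prefix contains 148.22.22.232:
  148.0.0.0/8 (148.0.0.0 - 148.255.255.255) -> 126.132.93.17
  148.0.0.0/10 (148.0.0.0 - 148.63.255.255) -> 126.132.93.72
  148.22.0.0/15 (148.22.0.0 - 148.23.255.255) -> 126.132.93.222
More-specific entries that do NOT match:
  148.22.23.232/30 (148.22.23.232 - 148.22.23.235) does not contain 148.22.22.232
  148.22.22.224/29 (148.22.22.224 - 148.22.22.231) does not contain 148.22.22.232
  148.22.22.104/29 (148.22.22.104 - 148.22.22.111) does not contain 148.22.22.232
  148.22.20.224/27 (148.22.20.224 - 148.22.20.255) does not contain 148.22.22.232
  148.22.80.0/20 (148.22.80.0 - 148.22.95.255) does not contain 148.22.22.232
Longest matching prefix is /15 -> next hop 126.132.93.222.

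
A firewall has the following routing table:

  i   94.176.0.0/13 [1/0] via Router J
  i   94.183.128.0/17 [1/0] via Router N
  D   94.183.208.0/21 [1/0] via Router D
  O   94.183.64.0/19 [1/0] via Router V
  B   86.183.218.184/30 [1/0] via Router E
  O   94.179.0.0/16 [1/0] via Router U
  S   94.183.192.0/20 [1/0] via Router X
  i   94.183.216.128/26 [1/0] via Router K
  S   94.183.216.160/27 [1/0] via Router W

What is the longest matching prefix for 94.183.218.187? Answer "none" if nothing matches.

Entries matching 94.183.218.187:
  94.176.0.0/13 (94.176.0.0 - 94.183.255.255)
  94.183.128.0/17 (94.183.128.0 - 94.183.255.255)
Most specific is 94.183.128.0/17.

94.183.128.0/17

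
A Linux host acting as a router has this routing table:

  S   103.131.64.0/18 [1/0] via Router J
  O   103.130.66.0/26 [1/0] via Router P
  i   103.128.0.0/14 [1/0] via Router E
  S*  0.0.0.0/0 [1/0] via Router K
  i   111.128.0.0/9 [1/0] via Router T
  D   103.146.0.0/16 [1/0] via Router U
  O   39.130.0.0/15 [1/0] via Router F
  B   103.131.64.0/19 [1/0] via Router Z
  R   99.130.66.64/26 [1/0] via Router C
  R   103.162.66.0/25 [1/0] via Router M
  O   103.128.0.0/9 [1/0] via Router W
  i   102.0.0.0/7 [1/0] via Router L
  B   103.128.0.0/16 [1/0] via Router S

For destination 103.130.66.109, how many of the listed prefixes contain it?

Prefixes containing 103.130.66.109:
  0.0.0.0/0 (default, matches everything)
  102.0.0.0/7 (102.0.0.0 - 103.255.255.255)
  103.128.0.0/9 (103.128.0.0 - 103.255.255.255)
  103.128.0.0/14 (103.128.0.0 - 103.131.255.255)
Total matching entries: 4.

4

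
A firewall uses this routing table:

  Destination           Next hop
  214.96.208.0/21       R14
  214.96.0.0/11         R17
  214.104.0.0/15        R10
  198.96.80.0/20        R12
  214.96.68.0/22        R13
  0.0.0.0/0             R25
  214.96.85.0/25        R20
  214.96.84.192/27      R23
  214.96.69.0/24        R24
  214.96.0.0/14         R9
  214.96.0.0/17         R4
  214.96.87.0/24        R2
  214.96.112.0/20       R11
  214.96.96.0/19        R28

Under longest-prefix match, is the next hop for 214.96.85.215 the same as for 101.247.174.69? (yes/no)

no

214.96.85.215: longest match 214.96.0.0/17 -> R4
101.247.174.69: longest match 0.0.0.0/0 -> R25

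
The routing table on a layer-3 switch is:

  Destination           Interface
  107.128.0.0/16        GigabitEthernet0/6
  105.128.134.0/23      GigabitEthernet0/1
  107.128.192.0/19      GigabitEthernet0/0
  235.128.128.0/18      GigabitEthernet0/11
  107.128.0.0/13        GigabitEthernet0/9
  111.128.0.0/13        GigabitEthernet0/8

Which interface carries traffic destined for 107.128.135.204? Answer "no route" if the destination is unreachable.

GigabitEthernet0/6

Routes whose prefix contains 107.128.135.204:
  107.128.0.0/13 (107.128.0.0 - 107.135.255.255) -> GigabitEthernet0/9
  107.128.0.0/16 (107.128.0.0 - 107.128.255.255) -> GigabitEthernet0/6
More-specific entries that do NOT match:
  105.128.134.0/23 (105.128.134.0 - 105.128.135.255) does not contain 107.128.135.204
  107.128.192.0/19 (107.128.192.0 - 107.128.223.255) does not contain 107.128.135.204
  235.128.128.0/18 (235.128.128.0 - 235.128.191.255) does not contain 107.128.135.204
Longest matching prefix is /16 -> interface GigabitEthernet0/6.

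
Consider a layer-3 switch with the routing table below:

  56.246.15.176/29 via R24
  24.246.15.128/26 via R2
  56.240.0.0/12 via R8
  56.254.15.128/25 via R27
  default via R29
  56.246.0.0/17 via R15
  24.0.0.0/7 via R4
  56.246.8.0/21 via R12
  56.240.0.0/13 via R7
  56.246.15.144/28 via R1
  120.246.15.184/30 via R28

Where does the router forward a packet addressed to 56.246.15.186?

R12

Routes whose prefix contains 56.246.15.186:
  0.0.0.0/0 (default, matches everything) -> R29
  56.240.0.0/12 (56.240.0.0 - 56.255.255.255) -> R8
  56.240.0.0/13 (56.240.0.0 - 56.247.255.255) -> R7
  56.246.0.0/17 (56.246.0.0 - 56.246.127.255) -> R15
  56.246.8.0/21 (56.246.8.0 - 56.246.15.255) -> R12
More-specific entries that do NOT match:
  120.246.15.184/30 (120.246.15.184 - 120.246.15.187) does not contain 56.246.15.186
  56.246.15.176/29 (56.246.15.176 - 56.246.15.183) does not contain 56.246.15.186
  56.246.15.144/28 (56.246.15.144 - 56.246.15.159) does not contain 56.246.15.186
  24.246.15.128/26 (24.246.15.128 - 24.246.15.191) does not contain 56.246.15.186
  56.254.15.128/25 (56.254.15.128 - 56.254.15.255) does not contain 56.246.15.186
Longest matching prefix is /21 -> next hop R12.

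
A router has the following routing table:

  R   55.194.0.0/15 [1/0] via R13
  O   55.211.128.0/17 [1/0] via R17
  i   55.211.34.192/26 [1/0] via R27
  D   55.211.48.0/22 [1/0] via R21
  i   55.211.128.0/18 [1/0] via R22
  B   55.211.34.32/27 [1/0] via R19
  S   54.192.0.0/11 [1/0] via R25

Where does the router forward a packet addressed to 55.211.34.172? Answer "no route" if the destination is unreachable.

No entry's prefix contains 55.211.34.172; there is no default route.

no route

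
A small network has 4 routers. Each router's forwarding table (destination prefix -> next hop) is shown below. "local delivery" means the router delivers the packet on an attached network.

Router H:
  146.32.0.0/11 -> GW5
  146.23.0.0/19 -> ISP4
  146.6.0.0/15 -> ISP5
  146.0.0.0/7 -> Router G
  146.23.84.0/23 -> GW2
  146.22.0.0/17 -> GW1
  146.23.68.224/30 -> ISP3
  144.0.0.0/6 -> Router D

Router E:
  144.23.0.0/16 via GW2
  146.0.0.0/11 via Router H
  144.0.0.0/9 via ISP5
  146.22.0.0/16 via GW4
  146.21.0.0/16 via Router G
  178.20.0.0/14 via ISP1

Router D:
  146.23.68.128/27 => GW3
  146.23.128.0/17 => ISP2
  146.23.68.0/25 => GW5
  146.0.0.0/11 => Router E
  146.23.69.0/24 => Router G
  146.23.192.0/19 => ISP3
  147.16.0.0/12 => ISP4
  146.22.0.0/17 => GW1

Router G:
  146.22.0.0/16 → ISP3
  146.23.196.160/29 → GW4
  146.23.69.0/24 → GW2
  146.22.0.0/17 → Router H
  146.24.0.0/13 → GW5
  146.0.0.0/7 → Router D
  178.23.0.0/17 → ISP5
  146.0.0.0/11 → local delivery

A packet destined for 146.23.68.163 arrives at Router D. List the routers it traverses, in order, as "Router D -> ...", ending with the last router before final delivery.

At Router D: longest match for 146.23.68.163 is 146.0.0.0/11 -> Router E
At Router E: longest match for 146.23.68.163 is 146.0.0.0/11 -> Router H
At Router H: longest match for 146.23.68.163 is 146.0.0.0/7 -> Router G
At Router G: longest match for 146.23.68.163 is 146.0.0.0/11 -> local delivery

Router D -> Router E -> Router H -> Router G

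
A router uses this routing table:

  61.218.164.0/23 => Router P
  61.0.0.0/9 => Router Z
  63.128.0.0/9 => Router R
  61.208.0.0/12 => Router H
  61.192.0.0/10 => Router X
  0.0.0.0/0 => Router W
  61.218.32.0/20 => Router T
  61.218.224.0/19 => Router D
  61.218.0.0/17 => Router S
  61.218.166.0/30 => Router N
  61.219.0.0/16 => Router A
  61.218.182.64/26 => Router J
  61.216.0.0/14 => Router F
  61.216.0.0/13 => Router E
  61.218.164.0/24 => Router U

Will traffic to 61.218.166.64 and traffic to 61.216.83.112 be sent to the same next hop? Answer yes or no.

61.218.166.64: longest match 61.216.0.0/14 -> Router F
61.216.83.112: longest match 61.216.0.0/14 -> Router F

yes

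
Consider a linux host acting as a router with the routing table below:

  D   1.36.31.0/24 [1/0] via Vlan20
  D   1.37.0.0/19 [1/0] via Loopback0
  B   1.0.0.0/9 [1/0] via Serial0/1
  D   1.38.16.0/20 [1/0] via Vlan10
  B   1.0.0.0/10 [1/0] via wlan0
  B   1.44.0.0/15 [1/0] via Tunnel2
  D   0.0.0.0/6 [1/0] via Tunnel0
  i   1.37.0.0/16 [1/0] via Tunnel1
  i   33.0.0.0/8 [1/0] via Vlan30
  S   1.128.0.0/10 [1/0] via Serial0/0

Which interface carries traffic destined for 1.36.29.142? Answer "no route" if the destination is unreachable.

Routes whose prefix contains 1.36.29.142:
  0.0.0.0/6 (0.0.0.0 - 3.255.255.255) -> Tunnel0
  1.0.0.0/9 (1.0.0.0 - 1.127.255.255) -> Serial0/1
  1.0.0.0/10 (1.0.0.0 - 1.63.255.255) -> wlan0
More-specific entries that do NOT match:
  1.36.31.0/24 (1.36.31.0 - 1.36.31.255) does not contain 1.36.29.142
  1.38.16.0/20 (1.38.16.0 - 1.38.31.255) does not contain 1.36.29.142
  1.37.0.0/19 (1.37.0.0 - 1.37.31.255) does not contain 1.36.29.142
  1.37.0.0/16 (1.37.0.0 - 1.37.255.255) does not contain 1.36.29.142
  1.44.0.0/15 (1.44.0.0 - 1.45.255.255) does not contain 1.36.29.142
Longest matching prefix is /10 -> interface wlan0.

wlan0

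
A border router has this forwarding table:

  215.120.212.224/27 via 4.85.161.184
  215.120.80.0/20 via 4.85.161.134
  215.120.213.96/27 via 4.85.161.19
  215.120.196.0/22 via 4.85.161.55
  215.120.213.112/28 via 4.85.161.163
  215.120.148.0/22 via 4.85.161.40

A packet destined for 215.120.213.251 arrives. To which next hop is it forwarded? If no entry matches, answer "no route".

No entry's prefix contains 215.120.213.251; there is no default route.

no route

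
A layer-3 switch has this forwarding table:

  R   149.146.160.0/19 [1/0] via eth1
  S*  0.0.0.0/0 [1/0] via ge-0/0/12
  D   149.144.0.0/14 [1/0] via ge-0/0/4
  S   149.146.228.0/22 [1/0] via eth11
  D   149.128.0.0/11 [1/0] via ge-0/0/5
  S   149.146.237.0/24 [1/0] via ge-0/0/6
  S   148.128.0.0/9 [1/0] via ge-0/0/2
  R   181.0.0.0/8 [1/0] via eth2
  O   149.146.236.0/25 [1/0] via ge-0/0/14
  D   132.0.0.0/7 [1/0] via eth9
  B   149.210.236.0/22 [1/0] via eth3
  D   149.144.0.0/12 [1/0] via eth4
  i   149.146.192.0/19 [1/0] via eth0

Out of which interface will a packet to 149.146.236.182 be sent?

Routes whose prefix contains 149.146.236.182:
  0.0.0.0/0 (default, matches everything) -> ge-0/0/12
  149.128.0.0/11 (149.128.0.0 - 149.159.255.255) -> ge-0/0/5
  149.144.0.0/12 (149.144.0.0 - 149.159.255.255) -> eth4
  149.144.0.0/14 (149.144.0.0 - 149.147.255.255) -> ge-0/0/4
More-specific entries that do NOT match:
  149.146.236.0/25 (149.146.236.0 - 149.146.236.127) does not contain 149.146.236.182
  149.146.237.0/24 (149.146.237.0 - 149.146.237.255) does not contain 149.146.236.182
  149.146.228.0/22 (149.146.228.0 - 149.146.231.255) does not contain 149.146.236.182
  149.210.236.0/22 (149.210.236.0 - 149.210.239.255) does not contain 149.146.236.182
  149.146.160.0/19 (149.146.160.0 - 149.146.191.255) does not contain 149.146.236.182
  149.146.192.0/19 (149.146.192.0 - 149.146.223.255) does not contain 149.146.236.182
Longest matching prefix is /14 -> interface ge-0/0/4.

ge-0/0/4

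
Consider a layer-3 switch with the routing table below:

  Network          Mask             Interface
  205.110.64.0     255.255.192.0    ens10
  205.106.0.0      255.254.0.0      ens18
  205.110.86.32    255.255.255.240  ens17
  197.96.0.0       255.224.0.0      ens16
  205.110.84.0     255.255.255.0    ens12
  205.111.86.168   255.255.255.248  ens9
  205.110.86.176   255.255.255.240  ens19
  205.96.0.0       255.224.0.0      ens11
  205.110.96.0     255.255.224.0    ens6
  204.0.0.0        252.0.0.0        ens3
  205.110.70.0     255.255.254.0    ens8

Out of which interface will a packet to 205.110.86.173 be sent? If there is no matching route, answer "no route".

ens10

Routes whose prefix contains 205.110.86.173:
  204.0.0.0/6 (204.0.0.0 - 207.255.255.255) -> ens3
  205.96.0.0/11 (205.96.0.0 - 205.127.255.255) -> ens11
  205.110.64.0/18 (205.110.64.0 - 205.110.127.255) -> ens10
More-specific entries that do NOT match:
  205.111.86.168/29 (205.111.86.168 - 205.111.86.175) does not contain 205.110.86.173
  205.110.86.32/28 (205.110.86.32 - 205.110.86.47) does not contain 205.110.86.173
  205.110.86.176/28 (205.110.86.176 - 205.110.86.191) does not contain 205.110.86.173
  205.110.84.0/24 (205.110.84.0 - 205.110.84.255) does not contain 205.110.86.173
  205.110.70.0/23 (205.110.70.0 - 205.110.71.255) does not contain 205.110.86.173
  205.110.96.0/19 (205.110.96.0 - 205.110.127.255) does not contain 205.110.86.173
Longest matching prefix is /18 -> interface ens10.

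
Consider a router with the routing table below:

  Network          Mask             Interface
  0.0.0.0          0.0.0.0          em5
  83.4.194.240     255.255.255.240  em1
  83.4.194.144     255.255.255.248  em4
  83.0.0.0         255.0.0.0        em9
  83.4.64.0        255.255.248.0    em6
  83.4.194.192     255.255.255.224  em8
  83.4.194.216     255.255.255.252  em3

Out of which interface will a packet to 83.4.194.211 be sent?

em8

Routes whose prefix contains 83.4.194.211:
  0.0.0.0/0 (default, matches everything) -> em5
  83.0.0.0/8 (83.0.0.0 - 83.255.255.255) -> em9
  83.4.194.192/27 (83.4.194.192 - 83.4.194.223) -> em8
More-specific entries that do NOT match:
  83.4.194.216/30 (83.4.194.216 - 83.4.194.219) does not contain 83.4.194.211
  83.4.194.144/29 (83.4.194.144 - 83.4.194.151) does not contain 83.4.194.211
  83.4.194.240/28 (83.4.194.240 - 83.4.194.255) does not contain 83.4.194.211
Longest matching prefix is /27 -> interface em8.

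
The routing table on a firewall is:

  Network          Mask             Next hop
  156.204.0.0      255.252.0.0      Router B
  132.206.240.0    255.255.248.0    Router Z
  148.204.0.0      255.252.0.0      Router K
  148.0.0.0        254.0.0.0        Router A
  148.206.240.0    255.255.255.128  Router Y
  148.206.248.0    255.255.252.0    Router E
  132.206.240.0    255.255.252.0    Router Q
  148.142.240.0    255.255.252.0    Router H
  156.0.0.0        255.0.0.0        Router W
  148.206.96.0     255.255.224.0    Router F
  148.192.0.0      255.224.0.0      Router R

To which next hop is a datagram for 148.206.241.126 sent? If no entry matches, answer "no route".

Routes whose prefix contains 148.206.241.126:
  148.0.0.0/7 (148.0.0.0 - 149.255.255.255) -> Router A
  148.192.0.0/11 (148.192.0.0 - 148.223.255.255) -> Router R
  148.204.0.0/14 (148.204.0.0 - 148.207.255.255) -> Router K
More-specific entries that do NOT match:
  148.206.240.0/25 (148.206.240.0 - 148.206.240.127) does not contain 148.206.241.126
  148.206.248.0/22 (148.206.248.0 - 148.206.251.255) does not contain 148.206.241.126
  132.206.240.0/22 (132.206.240.0 - 132.206.243.255) does not contain 148.206.241.126
  148.142.240.0/22 (148.142.240.0 - 148.142.243.255) does not contain 148.206.241.126
  132.206.240.0/21 (132.206.240.0 - 132.206.247.255) does not contain 148.206.241.126
  148.206.96.0/19 (148.206.96.0 - 148.206.127.255) does not contain 148.206.241.126
Longest matching prefix is /14 -> next hop Router K.

Router K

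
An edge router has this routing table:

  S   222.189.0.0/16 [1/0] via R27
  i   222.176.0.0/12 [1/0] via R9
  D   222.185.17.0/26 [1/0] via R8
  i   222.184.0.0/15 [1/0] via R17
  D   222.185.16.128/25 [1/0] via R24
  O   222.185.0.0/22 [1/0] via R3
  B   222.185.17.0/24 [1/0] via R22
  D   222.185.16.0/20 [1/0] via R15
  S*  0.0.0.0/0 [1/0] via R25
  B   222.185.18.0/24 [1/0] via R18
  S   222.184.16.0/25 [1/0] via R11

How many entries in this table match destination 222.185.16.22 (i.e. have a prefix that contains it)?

4

Prefixes containing 222.185.16.22:
  0.0.0.0/0 (default, matches everything)
  222.176.0.0/12 (222.176.0.0 - 222.191.255.255)
  222.184.0.0/15 (222.184.0.0 - 222.185.255.255)
  222.185.16.0/20 (222.185.16.0 - 222.185.31.255)
Total matching entries: 4.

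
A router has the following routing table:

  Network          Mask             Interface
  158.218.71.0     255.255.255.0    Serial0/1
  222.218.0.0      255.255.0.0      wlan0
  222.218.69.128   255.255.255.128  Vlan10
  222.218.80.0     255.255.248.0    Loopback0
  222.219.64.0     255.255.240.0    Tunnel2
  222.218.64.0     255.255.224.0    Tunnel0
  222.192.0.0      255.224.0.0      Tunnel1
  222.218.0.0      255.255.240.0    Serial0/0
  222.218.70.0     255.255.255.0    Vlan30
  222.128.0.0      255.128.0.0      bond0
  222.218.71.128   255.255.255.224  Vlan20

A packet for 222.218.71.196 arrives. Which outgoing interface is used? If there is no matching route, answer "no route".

Tunnel0

Routes whose prefix contains 222.218.71.196:
  222.128.0.0/9 (222.128.0.0 - 222.255.255.255) -> bond0
  222.192.0.0/11 (222.192.0.0 - 222.223.255.255) -> Tunnel1
  222.218.0.0/16 (222.218.0.0 - 222.218.255.255) -> wlan0
  222.218.64.0/19 (222.218.64.0 - 222.218.95.255) -> Tunnel0
More-specific entries that do NOT match:
  222.218.71.128/27 (222.218.71.128 - 222.218.71.159) does not contain 222.218.71.196
  222.218.69.128/25 (222.218.69.128 - 222.218.69.255) does not contain 222.218.71.196
  158.218.71.0/24 (158.218.71.0 - 158.218.71.255) does not contain 222.218.71.196
  222.218.70.0/24 (222.218.70.0 - 222.218.70.255) does not contain 222.218.71.196
  222.218.80.0/21 (222.218.80.0 - 222.218.87.255) does not contain 222.218.71.196
  222.219.64.0/20 (222.219.64.0 - 222.219.79.255) does not contain 222.218.71.196
  222.218.0.0/20 (222.218.0.0 - 222.218.15.255) does not contain 222.218.71.196
Longest matching prefix is /19 -> interface Tunnel0.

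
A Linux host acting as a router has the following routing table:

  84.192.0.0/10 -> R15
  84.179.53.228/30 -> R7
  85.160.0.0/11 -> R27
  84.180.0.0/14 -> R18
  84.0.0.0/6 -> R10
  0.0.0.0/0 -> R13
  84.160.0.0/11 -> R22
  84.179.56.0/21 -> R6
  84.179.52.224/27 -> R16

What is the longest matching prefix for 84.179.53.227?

Entries matching 84.179.53.227:
  0.0.0.0/0 (default, matches everything)
  84.0.0.0/6 (84.0.0.0 - 87.255.255.255)
  84.160.0.0/11 (84.160.0.0 - 84.191.255.255)
Most specific is 84.160.0.0/11.

84.160.0.0/11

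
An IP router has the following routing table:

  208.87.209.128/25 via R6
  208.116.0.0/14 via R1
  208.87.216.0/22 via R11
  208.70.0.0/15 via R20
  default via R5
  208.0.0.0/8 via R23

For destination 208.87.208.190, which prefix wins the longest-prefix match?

208.0.0.0/8

Entries matching 208.87.208.190:
  0.0.0.0/0 (default, matches everything)
  208.0.0.0/8 (208.0.0.0 - 208.255.255.255)
Most specific is 208.0.0.0/8.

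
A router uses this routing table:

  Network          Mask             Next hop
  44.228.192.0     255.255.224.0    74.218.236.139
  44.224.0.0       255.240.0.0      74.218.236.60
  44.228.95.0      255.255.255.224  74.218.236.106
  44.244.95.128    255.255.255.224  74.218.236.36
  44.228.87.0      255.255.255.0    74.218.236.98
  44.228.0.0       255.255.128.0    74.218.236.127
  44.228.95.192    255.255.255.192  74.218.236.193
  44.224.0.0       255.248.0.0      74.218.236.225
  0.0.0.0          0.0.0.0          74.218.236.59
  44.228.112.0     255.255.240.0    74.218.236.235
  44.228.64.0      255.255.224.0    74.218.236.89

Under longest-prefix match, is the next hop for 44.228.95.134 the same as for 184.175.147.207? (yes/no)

no

44.228.95.134: longest match 44.228.64.0/19 -> 74.218.236.89
184.175.147.207: longest match 0.0.0.0/0 -> 74.218.236.59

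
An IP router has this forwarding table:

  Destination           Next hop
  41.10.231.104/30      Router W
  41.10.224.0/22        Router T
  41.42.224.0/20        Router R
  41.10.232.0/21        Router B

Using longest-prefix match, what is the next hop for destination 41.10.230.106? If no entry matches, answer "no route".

No entry's prefix contains 41.10.230.106; there is no default route.

no route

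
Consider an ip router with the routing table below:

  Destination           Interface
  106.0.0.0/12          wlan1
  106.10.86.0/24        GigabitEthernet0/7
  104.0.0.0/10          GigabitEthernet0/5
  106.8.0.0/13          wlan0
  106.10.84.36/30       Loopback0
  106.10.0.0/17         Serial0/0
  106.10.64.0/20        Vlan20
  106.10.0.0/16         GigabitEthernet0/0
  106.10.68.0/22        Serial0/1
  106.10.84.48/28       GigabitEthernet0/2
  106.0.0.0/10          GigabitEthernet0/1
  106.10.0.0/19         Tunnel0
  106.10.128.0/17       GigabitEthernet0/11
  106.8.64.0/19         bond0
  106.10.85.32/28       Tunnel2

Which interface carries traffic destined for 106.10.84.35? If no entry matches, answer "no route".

Serial0/0

Routes whose prefix contains 106.10.84.35:
  106.0.0.0/10 (106.0.0.0 - 106.63.255.255) -> GigabitEthernet0/1
  106.0.0.0/12 (106.0.0.0 - 106.15.255.255) -> wlan1
  106.8.0.0/13 (106.8.0.0 - 106.15.255.255) -> wlan0
  106.10.0.0/16 (106.10.0.0 - 106.10.255.255) -> GigabitEthernet0/0
  106.10.0.0/17 (106.10.0.0 - 106.10.127.255) -> Serial0/0
More-specific entries that do NOT match:
  106.10.84.36/30 (106.10.84.36 - 106.10.84.39) does not contain 106.10.84.35
  106.10.84.48/28 (106.10.84.48 - 106.10.84.63) does not contain 106.10.84.35
  106.10.85.32/28 (106.10.85.32 - 106.10.85.47) does not contain 106.10.84.35
  106.10.86.0/24 (106.10.86.0 - 106.10.86.255) does not contain 106.10.84.35
  106.10.68.0/22 (106.10.68.0 - 106.10.71.255) does not contain 106.10.84.35
  106.10.64.0/20 (106.10.64.0 - 106.10.79.255) does not contain 106.10.84.35
  106.10.0.0/19 (106.10.0.0 - 106.10.31.255) does not contain 106.10.84.35
  106.8.64.0/19 (106.8.64.0 - 106.8.95.255) does not contain 106.10.84.35
Longest matching prefix is /17 -> interface Serial0/0.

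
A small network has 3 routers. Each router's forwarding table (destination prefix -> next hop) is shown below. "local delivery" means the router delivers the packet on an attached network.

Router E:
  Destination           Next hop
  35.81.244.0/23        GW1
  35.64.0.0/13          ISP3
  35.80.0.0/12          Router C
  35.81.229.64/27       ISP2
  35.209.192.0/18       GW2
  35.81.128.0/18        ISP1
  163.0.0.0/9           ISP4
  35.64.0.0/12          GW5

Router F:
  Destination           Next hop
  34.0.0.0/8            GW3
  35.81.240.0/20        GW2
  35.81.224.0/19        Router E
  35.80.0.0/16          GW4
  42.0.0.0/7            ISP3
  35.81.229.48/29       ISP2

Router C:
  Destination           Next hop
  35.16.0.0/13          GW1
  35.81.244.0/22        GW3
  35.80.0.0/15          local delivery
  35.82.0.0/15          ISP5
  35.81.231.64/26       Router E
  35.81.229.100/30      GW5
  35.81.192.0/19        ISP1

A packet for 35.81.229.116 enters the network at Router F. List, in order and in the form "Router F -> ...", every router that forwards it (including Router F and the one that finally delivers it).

At Router F: longest match for 35.81.229.116 is 35.81.224.0/19 -> Router E
At Router E: longest match for 35.81.229.116 is 35.80.0.0/12 -> Router C
At Router C: longest match for 35.81.229.116 is 35.80.0.0/15 -> local delivery

Router F -> Router E -> Router C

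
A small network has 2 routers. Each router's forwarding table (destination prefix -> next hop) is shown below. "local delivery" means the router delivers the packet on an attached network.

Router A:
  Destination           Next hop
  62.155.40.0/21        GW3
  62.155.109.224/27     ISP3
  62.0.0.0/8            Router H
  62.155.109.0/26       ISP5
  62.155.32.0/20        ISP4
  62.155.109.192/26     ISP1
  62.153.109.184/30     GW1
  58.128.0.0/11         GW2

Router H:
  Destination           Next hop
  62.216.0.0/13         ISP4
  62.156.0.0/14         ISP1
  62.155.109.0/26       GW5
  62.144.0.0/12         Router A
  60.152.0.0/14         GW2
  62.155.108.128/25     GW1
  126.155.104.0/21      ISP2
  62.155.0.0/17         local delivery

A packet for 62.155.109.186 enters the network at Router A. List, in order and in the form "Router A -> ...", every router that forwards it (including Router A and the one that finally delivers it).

Router A -> Router H

At Router A: longest match for 62.155.109.186 is 62.0.0.0/8 -> Router H
At Router H: longest match for 62.155.109.186 is 62.155.0.0/17 -> local delivery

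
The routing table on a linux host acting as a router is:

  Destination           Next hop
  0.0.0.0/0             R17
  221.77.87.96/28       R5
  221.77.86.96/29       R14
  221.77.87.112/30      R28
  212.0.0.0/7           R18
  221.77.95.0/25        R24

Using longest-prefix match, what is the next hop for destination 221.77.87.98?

R5

Routes whose prefix contains 221.77.87.98:
  0.0.0.0/0 (default, matches everything) -> R17
  221.77.87.96/28 (221.77.87.96 - 221.77.87.111) -> R5
More-specific entries that do NOT match:
  221.77.87.112/30 (221.77.87.112 - 221.77.87.115) does not contain 221.77.87.98
  221.77.86.96/29 (221.77.86.96 - 221.77.86.103) does not contain 221.77.87.98
Longest matching prefix is /28 -> next hop R5.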